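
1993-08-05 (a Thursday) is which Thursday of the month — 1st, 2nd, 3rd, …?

1st

Day 5 falls in week ⌈5/7⌉ of the month.
Days 1–7 hold the 1st Thursday, 8–14 the 2nd, 15–21 the 3rd, 22–28 the 4th, 29–31 the 5th.
5 is in the range for the 1st.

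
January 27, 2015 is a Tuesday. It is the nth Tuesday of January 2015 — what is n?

Day 27 falls in week ⌈27/7⌉ of the month.
Days 1–7 hold the 1st Tuesday, 8–14 the 2nd, 15–21 the 3rd, 22–28 the 4th, 29–31 the 5th.
27 is in the range for the 4th.

4th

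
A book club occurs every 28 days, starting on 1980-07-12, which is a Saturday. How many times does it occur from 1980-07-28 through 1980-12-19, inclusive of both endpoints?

Occurrences land 28·i days after 1980-07-12 for i = 0, 1, 2, …
1980-07-28 is 16 days after the start; 16 ÷ 28 = 0 remainder 16; since the remainder is 16, round up to i = 1. First occurrence in the window: #2 on 1980-08-09 (1×28 = 28 days in).
1980-12-19 is 160 days after the start; 160 ÷ 28 = 5 remainder 20. Last occurrence in the window: #6 on 1980-11-29.
Occurrences #2 through #6: 5 in total.

5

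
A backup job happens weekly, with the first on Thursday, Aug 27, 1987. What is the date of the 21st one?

The 21st occurrence is 20 intervals after the first: 20 × 7 = 140 days after Aug 27, 1987.
Aug has 31 days — 4 days to the end of Aug leaves 136.
Sep has 30 days (106 left).
Oct has 31 days (75 left).
Nov has 30 days (45 left).
Dec has 31 days (14 left).
14 days into Jan → Jan 14, 1988.

Jan 14, 1988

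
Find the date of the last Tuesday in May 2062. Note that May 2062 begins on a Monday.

May 2062 begins on a Monday, so the first Tuesday is May 2 (1 day later).
May 2062 has 31 days. Adding weeks: 2, 9, 16, 23, 30 — the last one ≤ 31 is the 30th.

May 30, 2062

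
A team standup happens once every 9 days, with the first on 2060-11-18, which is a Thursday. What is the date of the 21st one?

2061-05-17

The 21st occurrence is 20 intervals after the first: 20 × 9 = 180 days after 2060-11-18.
November has 30 days — 12 days to the end of November leaves 168.
December has 31 days (137 left).
January has 31 days (106 left).
February has 28 days (78 left).
March has 31 days (47 left).
April has 30 days (17 left).
17 days into May → 2061-05-17.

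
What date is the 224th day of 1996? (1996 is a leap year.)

1996-08-11

January has 31 days (224 − 31 = 193 remain).
February has 29 days (193 − 29 = 164 remain).
March has 31 days (164 − 31 = 133 remain).
April has 30 days (133 − 30 = 103 remain).
May has 31 days (103 − 31 = 72 remain).
June has 30 days (72 − 30 = 42 remain).
July has 31 days (42 − 31 = 11 remain).
11 into August → August 11.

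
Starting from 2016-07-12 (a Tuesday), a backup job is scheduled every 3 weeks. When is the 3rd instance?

The 3rd occurrence is 2 intervals after the first: 2 × 21 = 42 days after 2016-07-12.
July has 31 days — 19 days to the end of July leaves 23.
23 days into August → 2016-08-23.

2016-08-23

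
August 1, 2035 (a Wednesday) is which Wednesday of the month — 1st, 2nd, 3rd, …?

1st

Day 1 falls in week ⌈1/7⌉ of the month.
Days 1–7 hold the 1st Wednesday, 8–14 the 2nd, 15–21 the 3rd, 22–28 the 4th, 29–31 the 5th.
1 is in the range for the 1st.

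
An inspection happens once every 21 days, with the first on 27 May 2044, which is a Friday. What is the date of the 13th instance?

3 February 2045

The 13th occurrence is 12 intervals after the first: 12 × 21 = 252 days after 27 May 2044.
May has 31 days — 4 days to the end of May leaves 248.
June has 30 days (218 left).
July has 31 days (187 left).
August has 31 days (156 left).
September has 30 days (126 left).
October has 31 days (95 left).
November has 30 days (65 left).
December has 31 days (34 left).
January has 31 days (3 left).
3 days into February → 3 February 2045.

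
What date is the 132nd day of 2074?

12 May 2074

January has 31 days (132 − 31 = 101 remain).
February has 28 days (101 − 28 = 73 remain).
March has 31 days (73 − 31 = 42 remain).
April has 30 days (42 − 30 = 12 remain).
12 into May → May 12.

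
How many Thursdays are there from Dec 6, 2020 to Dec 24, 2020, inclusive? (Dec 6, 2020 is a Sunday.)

3

Dec 6, 2020 is a Sunday; the first Thursday on or after it is Dec 10, 2020 (4 days later).
From Dec 10, 2020 to Dec 24, 2020 is 24 − 10 = 14 days.
14 ÷ 7 = 2 full weeks with remainder 0, so 2 more Thursdays after the first → 3.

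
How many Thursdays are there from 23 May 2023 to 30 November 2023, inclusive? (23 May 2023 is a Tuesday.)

28

23 May 2023 is a Tuesday; the first Thursday on or after it is 25 May 2023 (2 days later).
From 25 May 2023 to 30 November 2023: 6 + 30 + 31 + 31 + 30 + 31 + 30 = 189 days (rest of May, June, July, August, September, October, November).
189 ÷ 7 = 27 full weeks with remainder 0, so 27 more Thursdays after the first → 28.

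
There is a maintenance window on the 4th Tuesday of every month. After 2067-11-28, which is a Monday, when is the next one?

2067-12-27

November 2067 starts on a Tuesday; its first Tuesday is the 1st, so the 4th Tuesday is the 22nd — 2067-11-22.
That is not after 2067-11-28, so look at December 2067.
December 2067 starts on a Thursday; its first Tuesday is the 6th, so the 4th Tuesday is the 27th — 2067-12-27.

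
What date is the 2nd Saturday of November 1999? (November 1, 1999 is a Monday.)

November 13, 1999

November 1999 begins on a Monday, so the first Saturday is November 6 (5 days later).
The 2nd Saturday is 1 weeks later: 6 + 7 = 13.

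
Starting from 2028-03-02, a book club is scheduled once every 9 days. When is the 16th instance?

2028-07-15

The 16th occurrence is 15 intervals after the first: 15 × 9 = 135 days after 2028-03-02.
March has 31 days — 29 days to the end of March leaves 106.
April has 30 days (76 left).
May has 31 days (45 left).
June has 30 days (15 left).
15 days into July → 2028-07-15.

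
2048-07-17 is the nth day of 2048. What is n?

Days in months before July: 31 + 29 + 31 + 30 + 31 + 30 = 182.
Plus 17 days into July → day 199.

199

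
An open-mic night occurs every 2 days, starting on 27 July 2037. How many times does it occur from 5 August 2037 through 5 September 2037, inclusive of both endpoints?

Occurrences land 2·i days after 27 July 2037 for i = 0, 1, 2, …
5 August 2037 is 9 days after the start; 9 ÷ 2 = 4 remainder 1; since the remainder is 1, round up to i = 5. First occurrence in the window: #6 on 6 August 2037 (5×2 = 10 days in).
5 September 2037 is 40 days after the start; 40 ÷ 2 = 20 remainder 0. Last occurrence in the window: #21 on 5 September 2037.
Occurrences #6 through #21: 16 in total.

16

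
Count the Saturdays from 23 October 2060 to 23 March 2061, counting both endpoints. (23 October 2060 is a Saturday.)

22

23 October 2060 is a Saturday; the first Saturday on or after it is 23 October 2060.
From 23 October 2060 to 23 March 2061: 8 + 30 + 31 + 31 + 28 + 23 = 151 days (rest of October, November, December, January, February, March).
151 ÷ 7 = 21 full weeks with remainder 4, so 21 more Saturdays after the first → 22.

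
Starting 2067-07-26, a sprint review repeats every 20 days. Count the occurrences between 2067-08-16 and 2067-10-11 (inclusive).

2

Occurrences land 20·i days after 2067-07-26 for i = 0, 1, 2, …
2067-08-16 is 21 days after the start; 21 ÷ 20 = 1 remainder 1; since the remainder is 1, round up to i = 2. First occurrence in the window: #3 on 2067-09-04 (2×20 = 40 days in).
2067-10-11 is 77 days after the start; 77 ÷ 20 = 3 remainder 17. Last occurrence in the window: #4 on 2067-09-24.
Occurrences #3 through #4: 2 in total.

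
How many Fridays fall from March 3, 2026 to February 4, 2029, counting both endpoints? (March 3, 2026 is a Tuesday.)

153

March 3, 2026 is a Tuesday; the first Friday on or after it is March 6, 2026 (3 days later).
From March 6, 2026 to February 4, 2029: 300 + 365 + 366 + 35 = 1066 days (rest of 2026, 2027, 2028, to February 4, 2029 in 2029).
1066 ÷ 7 = 152 full weeks with remainder 2, so 152 more Fridays after the first → 153.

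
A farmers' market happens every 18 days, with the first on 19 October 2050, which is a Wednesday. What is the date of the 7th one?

The 7th occurrence is 6 intervals after the first: 6 × 18 = 108 days after 19 October 2050.
October has 31 days — 12 days to the end of October leaves 96.
November has 30 days (66 left).
December has 31 days (35 left).
January has 31 days (4 left).
4 days into February → 4 February 2051.

4 February 2051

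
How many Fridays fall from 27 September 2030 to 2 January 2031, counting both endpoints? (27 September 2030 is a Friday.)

14

27 September 2030 is a Friday; the first Friday on or after it is 27 September 2030.
From 27 September 2030 to 2 January 2031: 3 + 31 + 30 + 31 + 2 = 97 days (rest of September, October, November, December, January).
97 ÷ 7 = 13 full weeks with remainder 6, so 13 more Fridays after the first → 14.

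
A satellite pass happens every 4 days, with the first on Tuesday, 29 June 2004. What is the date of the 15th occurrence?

The 15th occurrence is 14 intervals after the first: 14 × 4 = 56 days after 29 June 2004.
June has 30 days — 1 day to the end of June leaves 55.
July has 31 days (24 left).
24 days into August → 24 August 2004.

24 August 2004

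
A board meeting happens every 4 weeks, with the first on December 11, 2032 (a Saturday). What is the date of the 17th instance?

The 17th occurrence is 16 intervals after the first: 16 × 28 = 448 days after December 11, 2032.
December has 31 days — 20 days to the end of December leaves 428.
2033 has 365 days (63 left).
January has 31 days (32 left).
February has 28 days (4 left).
4 days into March → March 4, 2034.

March 4, 2034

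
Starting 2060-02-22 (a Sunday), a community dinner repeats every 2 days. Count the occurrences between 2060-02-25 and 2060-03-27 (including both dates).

Occurrences land 2·i days after 2060-02-22 for i = 0, 1, 2, …
2060-02-25 is 3 days after the start; 3 ÷ 2 = 1 remainder 1; since the remainder is 1, round up to i = 2. First occurrence in the window: #3 on 2060-02-26 (2×2 = 4 days in).
2060-03-27 is 34 days after the start; 34 ÷ 2 = 17 remainder 0. Last occurrence in the window: #18 on 2060-03-27.
Occurrences #3 through #18: 16 in total.

16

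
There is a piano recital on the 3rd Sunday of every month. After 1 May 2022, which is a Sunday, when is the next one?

May 2022 starts on a Sunday; its first Sunday is the 1st, so the 3rd Sunday is the 15th — 15 May 2022.
15 May 2022 is after 1 May 2022, so that is the next one.

15 May 2022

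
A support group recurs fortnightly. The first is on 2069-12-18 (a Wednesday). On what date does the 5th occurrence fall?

The 5th occurrence is 4 intervals after the first: 4 × 14 = 56 days after 2069-12-18.
December has 31 days — 13 days to the end of December leaves 43.
January has 31 days (12 left).
12 days into February → 2070-02-12.

2070-02-12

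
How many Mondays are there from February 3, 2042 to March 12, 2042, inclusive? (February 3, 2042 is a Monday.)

6

February 3, 2042 is a Monday; the first Monday on or after it is February 3, 2042.
From February 3, 2042 to March 12, 2042: 25 + 12 = 37 days (rest of February, March).
37 ÷ 7 = 5 full weeks with remainder 2, so 5 more Mondays after the first → 6.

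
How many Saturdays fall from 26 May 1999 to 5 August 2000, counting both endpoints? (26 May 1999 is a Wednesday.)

63

26 May 1999 is a Wednesday; the first Saturday on or after it is 29 May 1999 (3 days later).
From 29 May 1999 to 5 August 2000: 216 + 218 = 434 days (rest of 1999, to 5 August 2000 in 2000).
434 ÷ 7 = 62 full weeks with remainder 0, so 62 more Saturdays after the first → 63.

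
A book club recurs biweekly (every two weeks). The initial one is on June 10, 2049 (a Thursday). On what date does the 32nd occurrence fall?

August 18, 2050

The 32nd occurrence is 31 intervals after the first: 31 × 14 = 434 days after June 10, 2049.
June has 30 days — 20 days to the end of June leaves 414.
From end of June to end of 2049 is 184 days (230 left).
January has 31 days (199 left).
February has 28 days (171 left).
March has 31 days (140 left).
April has 30 days (110 left).
May has 31 days (79 left).
June has 30 days (49 left).
July has 31 days (18 left).
18 days into August → August 18, 2050.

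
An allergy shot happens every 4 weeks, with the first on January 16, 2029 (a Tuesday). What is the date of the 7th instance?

July 3, 2029

The 7th occurrence is 6 intervals after the first: 6 × 28 = 168 days after January 16, 2029.
January has 31 days — 15 days to the end of January leaves 153.
February has 28 days (125 left).
March has 31 days (94 left).
April has 30 days (64 left).
May has 31 days (33 left).
June has 30 days (3 left).
3 days into July → July 3, 2029.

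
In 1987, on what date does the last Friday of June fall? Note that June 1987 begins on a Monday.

June 1987 begins on a Monday, so the first Friday is June 5 (4 days later).
June 1987 has 30 days. Adding weeks: 5, 12, 19, 26 — the last one ≤ 30 is the 26th.

June 26, 1987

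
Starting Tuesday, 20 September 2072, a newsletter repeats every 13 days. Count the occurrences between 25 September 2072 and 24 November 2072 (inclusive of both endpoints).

5

Occurrences land 13·i days after 20 September 2072 for i = 0, 1, 2, …
25 September 2072 is 5 days after the start; 5 ÷ 13 = 0 remainder 5; since the remainder is 5, round up to i = 1. First occurrence in the window: #2 on 3 October 2072 (1×13 = 13 days in).
24 November 2072 is 65 days after the start; 65 ÷ 13 = 5 remainder 0. Last occurrence in the window: #6 on 24 November 2072.
Occurrences #2 through #6: 5 in total.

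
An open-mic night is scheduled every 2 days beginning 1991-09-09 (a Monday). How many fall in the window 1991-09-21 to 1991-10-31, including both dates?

Occurrences land 2·i days after 1991-09-09 for i = 0, 1, 2, …
1991-09-21 is 12 days after the start; 12 ÷ 2 = 6 remainder 0. First occurrence in the window: #7 on 1991-09-21 (6×2 = 12 days in).
1991-10-31 is 52 days after the start; 52 ÷ 2 = 26 remainder 0. Last occurrence in the window: #27 on 1991-10-31.
Occurrences #7 through #27: 21 in total.

21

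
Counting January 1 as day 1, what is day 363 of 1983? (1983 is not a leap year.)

29 December 1983

January has 31 days (363 − 31 = 332 remain).
February has 28 days (332 − 28 = 304 remain).
March has 31 days (304 − 31 = 273 remain).
April has 30 days (273 − 30 = 243 remain).
May has 31 days (243 − 31 = 212 remain).
June has 30 days (212 − 30 = 182 remain).
July has 31 days (182 − 31 = 151 remain).
August has 31 days (151 − 31 = 120 remain).
September has 30 days (120 − 30 = 90 remain).
October has 31 days (90 − 31 = 59 remain).
November has 30 days (59 − 30 = 29 remain).
29 into December → December 29.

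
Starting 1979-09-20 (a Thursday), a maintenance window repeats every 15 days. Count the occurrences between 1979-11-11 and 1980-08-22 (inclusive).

Occurrences land 15·i days after 1979-09-20 for i = 0, 1, 2, …
1979-11-11 is 52 days after the start; 52 ÷ 15 = 3 remainder 7; since the remainder is 7, round up to i = 4. First occurrence in the window: #5 on 1979-11-19 (4×15 = 60 days in).
1980-08-22 is 337 days after the start; 337 ÷ 15 = 22 remainder 7. Last occurrence in the window: #23 on 1980-08-15.
Occurrences #5 through #23: 19 in total.

19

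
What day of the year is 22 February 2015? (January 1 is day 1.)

Days in months before February: 31 = 31.
Plus 22 days into February → day 53.

53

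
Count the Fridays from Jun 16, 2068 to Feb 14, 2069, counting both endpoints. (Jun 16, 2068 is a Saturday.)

Jun 16, 2068 is a Saturday; the first Friday on or after it is Jun 22, 2068 (6 days later).
From Jun 22, 2068 to Feb 14, 2069: 8 + 31 + 31 + 30 + 31 + 30 + 31 + 31 + 14 = 237 days (rest of Jun, Jul, Aug, Sep, Oct, Nov, Dec, Jan, Feb).
237 ÷ 7 = 33 full weeks with remainder 6, so 33 more Fridays after the first → 34.

34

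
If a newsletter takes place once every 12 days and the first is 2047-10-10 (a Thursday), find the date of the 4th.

The 4th occurrence is 3 intervals after the first: 3 × 12 = 36 days after 2047-10-10.
October has 31 days — 21 days to the end of October leaves 15.
15 days into November → 2047-11-15.

2047-11-15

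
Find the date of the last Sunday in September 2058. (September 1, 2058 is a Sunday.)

September 2058 begins on a Sunday, so the first Sunday is September 1.
September 2058 has 30 days. Adding weeks: 1, 8, 15, 22, 29 — the last one ≤ 30 is the 29th.

29 September 2058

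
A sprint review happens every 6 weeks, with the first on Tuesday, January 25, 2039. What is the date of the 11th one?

March 20, 2040

The 11th occurrence is 10 intervals after the first: 10 × 42 = 420 days after January 25, 2039.
January has 31 days — 6 days to the end of January leaves 414.
From end of January to end of 2039 is 334 days (80 left).
January has 31 days (49 left).
February has 29 days (20 left).
20 days into March → March 20, 2040.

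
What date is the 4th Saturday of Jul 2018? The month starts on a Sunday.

Jul 2018 begins on a Sunday, so the first Saturday is Jul 7 (6 days later).
The 4th Saturday is 3 weeks later: 7 + 21 = 28.

Jul 28, 2018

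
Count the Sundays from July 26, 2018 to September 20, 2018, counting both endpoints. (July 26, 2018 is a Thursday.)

July 26, 2018 is a Thursday; the first Sunday on or after it is July 29, 2018 (3 days later).
From July 29, 2018 to September 20, 2018: 2 + 31 + 20 = 53 days (rest of July, August, September).
53 ÷ 7 = 7 full weeks with remainder 4, so 7 more Sundays after the first → 8.

8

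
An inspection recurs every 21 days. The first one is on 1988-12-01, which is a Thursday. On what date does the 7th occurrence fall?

The 7th occurrence is 6 intervals after the first: 6 × 21 = 126 days after 1988-12-01.
December has 31 days — 30 days to the end of December leaves 96.
January has 31 days (65 left).
February has 28 days (37 left).
March has 31 days (6 left).
6 days into April → 1989-04-06.

1989-04-06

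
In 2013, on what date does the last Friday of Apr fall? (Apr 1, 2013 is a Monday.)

Apr 2013 begins on a Monday, so the first Friday is Apr 5 (4 days later).
Apr 2013 has 30 days. Adding weeks: 5, 12, 19, 26 — the last one ≤ 30 is the 26th.

Apr 26, 2013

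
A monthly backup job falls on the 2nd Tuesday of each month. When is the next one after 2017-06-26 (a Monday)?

2017-07-11

June 2017 starts on a Thursday; its first Tuesday is the 6th, so the 2nd Tuesday is the 13th — 2017-06-13.
That is not after 2017-06-26, so look at July 2017.
July 2017 starts on a Saturday; its first Tuesday is the 4th, so the 2nd Tuesday is the 11th — 2017-07-11.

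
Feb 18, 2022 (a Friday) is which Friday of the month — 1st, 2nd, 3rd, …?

3rd

Day 18 falls in week ⌈18/7⌉ of the month.
Days 1–7 hold the 1st Friday, 8–14 the 2nd, 15–21 the 3rd, 22–28 the 4th, 29–31 the 5th.
18 is in the range for the 3rd.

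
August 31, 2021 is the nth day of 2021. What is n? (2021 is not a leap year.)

Days in months before August: 31 + 28 + 31 + 30 + 31 + 30 + 31 = 212.
Plus 31 days into August → day 243.

243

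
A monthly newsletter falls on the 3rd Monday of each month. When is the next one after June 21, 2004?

July 19, 2004

June 2004 starts on a Tuesday; its first Monday is the 7th, so the 3rd Monday is the 21st — June 21, 2004.
That is not after June 21, 2004, so look at July 2004.
July 2004 starts on a Thursday; its first Monday is the 5th, so the 3rd Monday is the 19th — July 19, 2004.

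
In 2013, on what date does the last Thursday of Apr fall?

Apr 25, 2013

The first Thursday of Apr 2013 is Apr 4.
Apr 2013 has 30 days. Adding weeks: 4, 11, 18, 25 — the last one ≤ 30 is the 25th.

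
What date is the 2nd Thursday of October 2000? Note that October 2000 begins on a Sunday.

2000-10-12

October 2000 begins on a Sunday, so the first Thursday is October 5 (4 days later).
The 2nd Thursday is 1 weeks later: 5 + 7 = 12.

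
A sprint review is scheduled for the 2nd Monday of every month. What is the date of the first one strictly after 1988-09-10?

1988-09-12

September 1988 starts on a Thursday; its first Monday is the 5th, so the 2nd Monday is the 12th — 1988-09-12.
1988-09-12 is after 1988-09-10, so that is the next one.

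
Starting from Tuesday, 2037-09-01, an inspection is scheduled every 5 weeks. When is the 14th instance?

The 14th occurrence is 13 intervals after the first: 13 × 35 = 455 days after 2037-09-01.
September has 30 days — 29 days to the end of September leaves 426.
From end of September to end of 2037 is 92 days (334 left).
January has 31 days (303 left).
February has 28 days (275 left).
March has 31 days (244 left).
April has 30 days (214 left).
May has 31 days (183 left).
June has 30 days (153 left).
July has 31 days (122 left).
August has 31 days (91 left).
September has 30 days (61 left).
October has 31 days (30 left).
30 days into November → 2038-11-30.

2038-11-30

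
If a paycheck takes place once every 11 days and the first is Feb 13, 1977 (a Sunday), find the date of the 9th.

May 12, 1977

The 9th occurrence is 8 intervals after the first: 8 × 11 = 88 days after Feb 13, 1977.
Feb has 28 days — 15 days to the end of Feb leaves 73.
Mar has 31 days (42 left).
Apr has 30 days (12 left).
12 days into May → May 12, 1977.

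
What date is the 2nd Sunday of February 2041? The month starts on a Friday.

February 2041 begins on a Friday, so the first Sunday is February 3 (2 days later).
The 2nd Sunday is 1 weeks later: 3 + 7 = 10.

10 February 2041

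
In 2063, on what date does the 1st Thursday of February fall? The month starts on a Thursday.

February 1, 2063

February 2063 begins on a Thursday, so the first Thursday is February 1.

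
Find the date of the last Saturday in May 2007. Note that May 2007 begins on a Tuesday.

May 2007 begins on a Tuesday, so the first Saturday is May 5 (4 days later).
May 2007 has 31 days. Adding weeks: 5, 12, 19, 26 — the last one ≤ 31 is the 26th.

May 26, 2007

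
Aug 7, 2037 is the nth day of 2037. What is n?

219

Days in months before Aug: 31 + 28 + 31 + 30 + 31 + 30 + 31 = 212.
Plus 7 days into Aug → day 219.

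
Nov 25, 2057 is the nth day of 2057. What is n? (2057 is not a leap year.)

329

Days in months before Nov: 31 + 28 + 31 + 30 + 31 + 30 + 31 + 31 + 30 + 31 = 304.
Plus 25 days into Nov → day 329.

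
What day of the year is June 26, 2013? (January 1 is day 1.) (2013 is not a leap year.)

Days in months before June: 31 + 28 + 31 + 30 + 31 = 151.
Plus 26 days into June → day 177.

177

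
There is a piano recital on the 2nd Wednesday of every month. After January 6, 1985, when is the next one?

January 9, 1985

January 1985 starts on a Tuesday; its first Wednesday is the 2nd, so the 2nd Wednesday is the 9th — January 9, 1985.
January 9, 1985 is after January 6, 1985, so that is the next one.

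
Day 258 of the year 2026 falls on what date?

January has 31 days (258 − 31 = 227 remain).
February has 28 days (227 − 28 = 199 remain).
March has 31 days (199 − 31 = 168 remain).
April has 30 days (168 − 30 = 138 remain).
May has 31 days (138 − 31 = 107 remain).
June has 30 days (107 − 30 = 77 remain).
July has 31 days (77 − 31 = 46 remain).
August has 31 days (46 − 31 = 15 remain).
15 into September → September 15.

September 15, 2026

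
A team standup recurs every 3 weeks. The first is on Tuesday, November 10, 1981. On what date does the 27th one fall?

The 27th occurrence is 26 intervals after the first: 26 × 21 = 546 days after November 10, 1981.
November has 30 days — 20 days to the end of November leaves 526.
From end of November to end of 1981 is 31 days (495 left).
1982 has 365 days (130 left).
January has 31 days (99 left).
February has 28 days (71 left).
March has 31 days (40 left).
April has 30 days (10 left).
10 days into May → May 10, 1983.

May 10, 1983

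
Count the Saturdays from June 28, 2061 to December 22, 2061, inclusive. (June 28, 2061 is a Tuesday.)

25

June 28, 2061 is a Tuesday; the first Saturday on or after it is July 2, 2061 (4 days later).
From July 2, 2061 to December 22, 2061: 29 + 31 + 30 + 31 + 30 + 22 = 173 days (rest of July, August, September, October, November, December).
173 ÷ 7 = 24 full weeks with remainder 5, so 24 more Saturdays after the first → 25.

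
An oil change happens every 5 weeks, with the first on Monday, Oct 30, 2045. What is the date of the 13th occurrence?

Dec 24, 2046

The 13th occurrence is 12 intervals after the first: 12 × 35 = 420 days after Oct 30, 2045.
Oct has 31 days — 1 day to the end of Oct leaves 419.
From end of Oct to end of 2045 is 61 days (358 left).
Jan has 31 days (327 left).
Feb has 28 days (299 left).
Mar has 31 days (268 left).
Apr has 30 days (238 left).
May has 31 days (207 left).
Jun has 30 days (177 left).
Jul has 31 days (146 left).
Aug has 31 days (115 left).
Sep has 30 days (85 left).
Oct has 31 days (54 left).
Nov has 30 days (24 left).
24 days into Dec → Dec 24, 2046.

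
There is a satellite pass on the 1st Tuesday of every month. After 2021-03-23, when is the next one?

2021-04-06

March 2021 starts on a Monday, so its 1st Tuesday is 2021-03-02 (1 day in).
That is not after 2021-03-23, so look at April 2021.
April 2021 starts on a Thursday, so its 1st Tuesday is 2021-04-06 (5 days in).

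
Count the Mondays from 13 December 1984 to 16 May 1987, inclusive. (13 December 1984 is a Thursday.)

13 December 1984 is a Thursday; the first Monday on or after it is 17 December 1984 (4 days later).
From 17 December 1984 to 16 May 1987: 14 + 365 + 365 + 136 = 880 days (rest of 1984, 1985, 1986, to 16 May 1987 in 1987).
880 ÷ 7 = 125 full weeks with remainder 5, so 125 more Mondays after the first → 126.

126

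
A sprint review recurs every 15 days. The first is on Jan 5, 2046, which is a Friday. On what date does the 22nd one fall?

Nov 16, 2046

The 22nd occurrence is 21 intervals after the first: 21 × 15 = 315 days after Jan 5, 2046.
Jan has 31 days — 26 days to the end of Jan leaves 289.
Feb has 28 days (261 left).
Mar has 31 days (230 left).
Apr has 30 days (200 left).
May has 31 days (169 left).
Jun has 30 days (139 left).
Jul has 31 days (108 left).
Aug has 31 days (77 left).
Sep has 30 days (47 left).
Oct has 31 days (16 left).
16 days into Nov → Nov 16, 2046.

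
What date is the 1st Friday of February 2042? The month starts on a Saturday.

February 2042 begins on a Saturday, so the first Friday is February 7 (6 days later).

2042-02-07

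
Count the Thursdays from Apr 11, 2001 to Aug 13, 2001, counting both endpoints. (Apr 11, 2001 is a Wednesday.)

Apr 11, 2001 is a Wednesday; the first Thursday on or after it is Apr 12, 2001 (1 day later).
From Apr 12, 2001 to Aug 13, 2001: 18 + 31 + 30 + 31 + 13 = 123 days (rest of Apr, May, Jun, Jul, Aug).
123 ÷ 7 = 17 full weeks with remainder 4, so 17 more Thursdays after the first → 18.

18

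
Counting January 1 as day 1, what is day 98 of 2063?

January has 31 days (98 − 31 = 67 remain).
February has 28 days (67 − 28 = 39 remain).
March has 31 days (39 − 31 = 8 remain).
8 into April → April 8.

8 April 2063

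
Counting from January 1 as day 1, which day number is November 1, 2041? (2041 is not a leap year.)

305

Days in months before November: 31 + 28 + 31 + 30 + 31 + 30 + 31 + 31 + 30 + 31 = 304.
Plus 1 day into November → day 305.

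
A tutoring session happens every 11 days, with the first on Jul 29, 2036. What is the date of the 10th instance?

Nov 5, 2036

The 10th occurrence is 9 intervals after the first: 9 × 11 = 99 days after Jul 29, 2036.
Jul has 31 days — 2 days to the end of Jul leaves 97.
Aug has 31 days (66 left).
Sep has 30 days (36 left).
Oct has 31 days (5 left).
5 days into Nov → Nov 5, 2036.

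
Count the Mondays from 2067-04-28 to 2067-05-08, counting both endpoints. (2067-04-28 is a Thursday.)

1

2067-04-28 is a Thursday; the first Monday on or after it is 2067-05-02 (4 days later).
From 2067-05-02 to 2067-05-08 is 8 − 2 = 6 days.
6 ÷ 7 = 0 full weeks with remainder 6, so 0 more Mondays after the first → 1.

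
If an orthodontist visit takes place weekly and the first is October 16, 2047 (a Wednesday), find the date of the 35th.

June 10, 2048

The 35th occurrence is 34 intervals after the first: 34 × 7 = 238 days after October 16, 2047.
October has 31 days — 15 days to the end of October leaves 223.
November has 30 days (193 left).
December has 31 days (162 left).
January has 31 days (131 left).
February has 29 days (102 left).
March has 31 days (71 left).
April has 30 days (41 left).
May has 31 days (10 left).
10 days into June → June 10, 2048.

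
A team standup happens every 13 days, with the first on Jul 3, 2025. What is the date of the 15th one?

The 15th occurrence is 14 intervals after the first: 14 × 13 = 182 days after Jul 3, 2025.
Jul has 31 days — 28 days to the end of Jul leaves 154.
Aug has 31 days (123 left).
Sep has 30 days (93 left).
Oct has 31 days (62 left).
Nov has 30 days (32 left).
Dec has 31 days (1 left).
1 day into Jan → Jan 1, 2026.

Jan 1, 2026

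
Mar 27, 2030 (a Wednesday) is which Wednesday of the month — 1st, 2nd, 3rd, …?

4th

Day 27 falls in week ⌈27/7⌉ of the month.
Days 1–7 hold the 1st Wednesday, 8–14 the 2nd, 15–21 the 3rd, 22–28 the 4th, 29–31 the 5th.
27 is in the range for the 4th.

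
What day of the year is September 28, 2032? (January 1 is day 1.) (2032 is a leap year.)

272

Days in months before September: 31 + 29 + 31 + 30 + 31 + 30 + 31 + 31 = 244.
Plus 28 days into September → day 272.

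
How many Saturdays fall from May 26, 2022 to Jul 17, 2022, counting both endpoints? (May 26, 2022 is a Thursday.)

8

May 26, 2022 is a Thursday; the first Saturday on or after it is May 28, 2022 (2 days later).
From May 28, 2022 to Jul 17, 2022: 3 + 30 + 17 = 50 days (rest of May, Jun, Jul).
50 ÷ 7 = 7 full weeks with remainder 1, so 7 more Saturdays after the first → 8.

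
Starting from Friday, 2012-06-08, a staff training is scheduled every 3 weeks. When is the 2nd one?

The 2nd occurrence is 1 interval after the first: 1 × 21 = 21 days after 2012-06-08.
21 days later is 2012-06-29.

2012-06-29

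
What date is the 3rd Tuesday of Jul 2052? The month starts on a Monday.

Jul 2052 begins on a Monday, so the first Tuesday is Jul 2 (1 day later).
The 3rd Tuesday is 2 weeks later: 2 + 14 = 16.

Jul 16, 2052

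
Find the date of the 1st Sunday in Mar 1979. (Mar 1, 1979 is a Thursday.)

Mar 4, 1979

Mar 1979 begins on a Thursday, so the first Sunday is Mar 4 (3 days later).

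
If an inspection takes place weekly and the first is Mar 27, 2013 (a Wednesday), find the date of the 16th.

The 16th occurrence is 15 intervals after the first: 15 × 7 = 105 days after Mar 27, 2013.
Mar has 31 days — 4 days to the end of Mar leaves 101.
Apr has 30 days (71 left).
May has 31 days (40 left).
Jun has 30 days (10 left).
10 days into Jul → Jul 10, 2013.

Jul 10, 2013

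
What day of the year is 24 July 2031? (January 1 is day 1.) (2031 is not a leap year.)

205

Days in months before July: 31 + 28 + 31 + 30 + 31 + 30 = 181.
Plus 24 days into July → day 205.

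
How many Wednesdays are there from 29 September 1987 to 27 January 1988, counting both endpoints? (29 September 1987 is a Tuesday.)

18

29 September 1987 is a Tuesday; the first Wednesday on or after it is 30 September 1987 (1 day later).
From 30 September 1987 to 27 January 1988: 0 + 31 + 30 + 31 + 27 = 119 days (rest of September, October, November, December, January).
119 ÷ 7 = 17 full weeks with remainder 0, so 17 more Wednesdays after the first → 18.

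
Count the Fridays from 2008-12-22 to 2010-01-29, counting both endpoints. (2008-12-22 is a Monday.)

58

2008-12-22 is a Monday; the first Friday on or after it is 2008-12-26 (4 days later).
From 2008-12-26 to 2010-01-29: 5 + 365 + 29 = 399 days (rest of 2008, 2009, to 2010-01-29 in 2010).
399 ÷ 7 = 57 full weeks with remainder 0, so 57 more Fridays after the first → 58.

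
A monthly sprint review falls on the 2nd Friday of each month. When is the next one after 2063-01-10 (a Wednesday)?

2063-01-12

January 2063 starts on a Monday; its first Friday is the 5th, so the 2nd Friday is the 12th — 2063-01-12.
2063-01-12 is after 2063-01-10, so that is the next one.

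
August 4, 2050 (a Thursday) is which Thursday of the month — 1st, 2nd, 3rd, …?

Day 4 falls in week ⌈4/7⌉ of the month.
Days 1–7 hold the 1st Thursday, 8–14 the 2nd, 15–21 the 3rd, 22–28 the 4th, 29–31 the 5th.
4 is in the range for the 1st.

1st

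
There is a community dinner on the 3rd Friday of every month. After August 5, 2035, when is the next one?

August 17, 2035

August 2035 starts on a Wednesday; its first Friday is the 3rd, so the 3rd Friday is the 17th — August 17, 2035.
August 17, 2035 is after August 5, 2035, so that is the next one.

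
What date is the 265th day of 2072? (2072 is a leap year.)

Jan has 31 days (265 − 31 = 234 remain).
Feb has 29 days (234 − 29 = 205 remain).
Mar has 31 days (205 − 31 = 174 remain).
Apr has 30 days (174 − 30 = 144 remain).
May has 31 days (144 − 31 = 113 remain).
Jun has 30 days (113 − 30 = 83 remain).
Jul has 31 days (83 − 31 = 52 remain).
Aug has 31 days (52 − 31 = 21 remain).
21 into Sep → Sep 21.

Sep 21, 2072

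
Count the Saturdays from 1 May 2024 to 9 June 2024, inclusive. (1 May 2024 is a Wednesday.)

1 May 2024 is a Wednesday; the first Saturday on or after it is 4 May 2024 (3 days later).
From 4 May 2024 to 9 June 2024: 27 + 9 = 36 days (rest of May, June).
36 ÷ 7 = 5 full weeks with remainder 1, so 5 more Saturdays after the first → 6.

6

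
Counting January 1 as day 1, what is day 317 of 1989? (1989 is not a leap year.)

13 November 1989

January has 31 days (317 − 31 = 286 remain).
February has 28 days (286 − 28 = 258 remain).
March has 31 days (258 − 31 = 227 remain).
April has 30 days (227 − 30 = 197 remain).
May has 31 days (197 − 31 = 166 remain).
June has 30 days (166 − 30 = 136 remain).
July has 31 days (136 − 31 = 105 remain).
August has 31 days (105 − 31 = 74 remain).
September has 30 days (74 − 30 = 44 remain).
October has 31 days (44 − 31 = 13 remain).
13 into November → November 13.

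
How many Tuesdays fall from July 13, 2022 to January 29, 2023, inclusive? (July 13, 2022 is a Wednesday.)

July 13, 2022 is a Wednesday; the first Tuesday on or after it is July 19, 2022 (6 days later).
From July 19, 2022 to January 29, 2023: 12 + 31 + 30 + 31 + 30 + 31 + 29 = 194 days (rest of July, August, September, October, November, December, January).
194 ÷ 7 = 27 full weeks with remainder 5, so 27 more Tuesdays after the first → 28.

28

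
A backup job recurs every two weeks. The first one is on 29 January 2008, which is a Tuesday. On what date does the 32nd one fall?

The 32nd occurrence is 31 intervals after the first: 31 × 14 = 434 days after 29 January 2008.
January has 31 days — 2 days to the end of January leaves 432.
From end of January to end of 2008 is 335 days (97 left).
January has 31 days (66 left).
February has 28 days (38 left).
March has 31 days (7 left).
7 days into April → 7 April 2009.

7 April 2009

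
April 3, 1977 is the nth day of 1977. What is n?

93

Days in months before April: 31 + 28 + 31 = 90.
Plus 3 days into April → day 93.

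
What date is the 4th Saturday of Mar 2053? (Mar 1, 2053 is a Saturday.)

Mar 22, 2053

Mar 2053 begins on a Saturday, so the first Saturday is Mar 1.
The 4th Saturday is 3 weeks later: 1 + 21 = 22.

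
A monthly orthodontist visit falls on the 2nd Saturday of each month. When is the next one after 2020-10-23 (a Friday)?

October 2020 starts on a Thursday; its first Saturday is the 3rd, so the 2nd Saturday is the 10th — 2020-10-10.
That is not after 2020-10-23, so look at November 2020.
November 2020 starts on a Sunday; its first Saturday is the 7th, so the 2nd Saturday is the 14th — 2020-11-14.

2020-11-14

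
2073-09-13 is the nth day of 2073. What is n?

Days in months before September: 31 + 28 + 31 + 30 + 31 + 30 + 31 + 31 = 243.
Plus 13 days into September → day 256.

256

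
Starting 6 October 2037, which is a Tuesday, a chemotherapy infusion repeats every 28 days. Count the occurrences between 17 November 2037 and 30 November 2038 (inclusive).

Occurrences land 28·i days after 6 October 2037 for i = 0, 1, 2, …
17 November 2037 is 42 days after the start; 42 ÷ 28 = 1 remainder 14; since the remainder is 14, round up to i = 2. First occurrence in the window: #3 on 1 December 2037 (2×28 = 56 days in).
30 November 2038 is 420 days after the start; 420 ÷ 28 = 15 remainder 0. Last occurrence in the window: #16 on 30 November 2038.
Occurrences #3 through #16: 14 in total.

14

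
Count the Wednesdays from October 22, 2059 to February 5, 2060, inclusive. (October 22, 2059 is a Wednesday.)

16

October 22, 2059 is a Wednesday; the first Wednesday on or after it is October 22, 2059.
From October 22, 2059 to February 5, 2060: 9 + 30 + 31 + 31 + 5 = 106 days (rest of October, November, December, January, February).
106 ÷ 7 = 15 full weeks with remainder 1, so 15 more Wednesdays after the first → 16.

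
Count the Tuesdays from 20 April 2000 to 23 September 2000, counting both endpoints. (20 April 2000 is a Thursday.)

22

20 April 2000 is a Thursday; the first Tuesday on or after it is 25 April 2000 (5 days later).
From 25 April 2000 to 23 September 2000: 5 + 31 + 30 + 31 + 31 + 23 = 151 days (rest of April, May, June, July, August, September).
151 ÷ 7 = 21 full weeks with remainder 4, so 21 more Tuesdays after the first → 22.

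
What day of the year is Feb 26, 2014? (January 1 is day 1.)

57

Days in months before Feb: 31 = 31.
Plus 26 days into Feb → day 57.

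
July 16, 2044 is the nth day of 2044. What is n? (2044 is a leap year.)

Days in months before July: 31 + 29 + 31 + 30 + 31 + 30 = 182.
Plus 16 days into July → day 198.

198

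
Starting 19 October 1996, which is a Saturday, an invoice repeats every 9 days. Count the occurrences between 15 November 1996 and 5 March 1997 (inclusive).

13

Occurrences land 9·i days after 19 October 1996 for i = 0, 1, 2, …
15 November 1996 is 27 days after the start; 27 ÷ 9 = 3 remainder 0. First occurrence in the window: #4 on 15 November 1996 (3×9 = 27 days in).
5 March 1997 is 137 days after the start; 137 ÷ 9 = 15 remainder 2. Last occurrence in the window: #16 on 3 March 1997.
Occurrences #4 through #16: 13 in total.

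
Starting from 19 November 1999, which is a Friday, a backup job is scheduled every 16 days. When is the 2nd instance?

5 December 1999

The 2nd occurrence is 1 interval after the first: 1 × 16 = 16 days after 19 November 1999.
November has 30 days — 11 days to the end of November leaves 5.
5 days into December → 5 December 1999.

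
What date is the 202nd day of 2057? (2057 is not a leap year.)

2057-07-21

January has 31 days (202 − 31 = 171 remain).
February has 28 days (171 − 28 = 143 remain).
March has 31 days (143 − 31 = 112 remain).
April has 30 days (112 − 30 = 82 remain).
May has 31 days (82 − 31 = 51 remain).
June has 30 days (51 − 30 = 21 remain).
21 into July → July 21.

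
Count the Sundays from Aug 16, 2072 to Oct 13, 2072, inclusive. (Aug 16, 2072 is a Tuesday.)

8

Aug 16, 2072 is a Tuesday; the first Sunday on or after it is Aug 21, 2072 (5 days later).
From Aug 21, 2072 to Oct 13, 2072: 10 + 30 + 13 = 53 days (rest of Aug, Sep, Oct).
53 ÷ 7 = 7 full weeks with remainder 4, so 7 more Sundays after the first → 8.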